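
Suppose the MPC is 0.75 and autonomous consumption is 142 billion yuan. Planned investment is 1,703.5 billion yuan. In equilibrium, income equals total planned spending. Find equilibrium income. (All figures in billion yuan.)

Y = C + I = 142 + 0.75Y + 1703.5
Y − 0.75Y = 1845.5
0.25Y = 1845.5, so Y = 1845.5/0.25 = 7382

Y = 7382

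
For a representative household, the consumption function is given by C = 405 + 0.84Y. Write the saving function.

S = Y − C = Y − (405 + 0.84Y) = -405 + (1 − 0.84)Y

S = -405 + 0.16Y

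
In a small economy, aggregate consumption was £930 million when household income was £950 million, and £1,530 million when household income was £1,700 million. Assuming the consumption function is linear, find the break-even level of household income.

MPC = (1530 − 930)/(1700 − 950) = 600/750 = 0.8
a = 930 − 0.8(950) = 930 − 760 = 170
Break-even: Y = a/(1−MPC) = 170/0.2 = 850

Y = 850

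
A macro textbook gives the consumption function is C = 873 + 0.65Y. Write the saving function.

S = -873 + 0.35Y

S = Y − C = Y − (873 + 0.65Y) = -873 + (1 − 0.65)Y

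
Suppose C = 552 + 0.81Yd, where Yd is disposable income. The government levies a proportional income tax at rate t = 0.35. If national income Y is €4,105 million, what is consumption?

C = 2713.2825

Yd = (1 − 0.35)(4105) = 0.65(4105) = 2668.25
C = 552 + 0.81(2668.25) = 552 + 2161.2825 = 2713.2825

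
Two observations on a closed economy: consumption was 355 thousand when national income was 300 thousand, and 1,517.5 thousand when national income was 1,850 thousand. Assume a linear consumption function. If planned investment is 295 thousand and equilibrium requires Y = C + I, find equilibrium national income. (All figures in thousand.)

MPC = (1517.5 − 355)/(1850 − 300) = 1162.5/1550 = 0.75
a = 355 − 0.75(300) = 130
Equilibrium: Y = 130 + 0.75Y + 295
0.25Y = 425, so Y = 425/0.25 = 1700

Y = 1700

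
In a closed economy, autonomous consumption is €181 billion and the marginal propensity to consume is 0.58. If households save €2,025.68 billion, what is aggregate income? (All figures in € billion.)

Y = 5254

S = Y − C = -181 + 0.42Y
-181 + 0.42Y = 2025.68, so 0.42Y = 2206.68 and Y = 5254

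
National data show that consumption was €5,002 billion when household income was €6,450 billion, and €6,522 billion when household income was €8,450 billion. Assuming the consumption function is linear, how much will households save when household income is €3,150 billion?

MPC = (6522 − 5002)/(8450 − 6450) = 1520/2000 = 0.76
a = 5002 − 0.76(6450) = 5002 − 4902 = 100
C = 100 + 0.76(3150) = 2494
S = 3150 − 2494 = 656

S = 656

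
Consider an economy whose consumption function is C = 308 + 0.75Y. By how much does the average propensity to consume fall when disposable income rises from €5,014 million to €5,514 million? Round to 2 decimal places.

ΔAPC = 0.01

At Y = 5014: C = 308 + 0.75(5014) = 4068.5, APC = 4068.5/5014 = 0.811
At Y = 5514: C = 4443.5, APC = 4443.5/5514 = 0.806
Fall in APC = 0.811 − 0.806 = 0.005 ≈ 0.01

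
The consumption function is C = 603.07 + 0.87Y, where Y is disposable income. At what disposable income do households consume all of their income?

At break-even, C = Y: 603.07 + 0.87Y = Y
0.13Y = 603.07, so Y = 603.07/0.13 = 4639

Y = 4639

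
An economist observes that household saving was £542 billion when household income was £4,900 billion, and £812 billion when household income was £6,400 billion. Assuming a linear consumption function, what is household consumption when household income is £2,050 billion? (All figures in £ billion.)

C = 2021

MPS = ΔS/ΔY = (812 − 542)/(6400 − 4900) = 270/1500 = 0.18
MPC = 1 − MPS = 0.82
Autonomous saving = 542 − 0.18(4900) = -340, so a = 340
C = 340 + 0.82(2050) = 340 + 1681 = 2021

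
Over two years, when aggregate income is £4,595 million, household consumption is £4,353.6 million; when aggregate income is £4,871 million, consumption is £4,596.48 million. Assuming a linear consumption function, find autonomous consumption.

a = 310

MPC = ΔC/ΔY = (4596.48 − 4353.6)/(4871 − 4595) = 242.88/276 = 0.88
a = C − MPC·Y = 4353.6 − 0.88(4595) = 4353.6 − 4043.6 = 310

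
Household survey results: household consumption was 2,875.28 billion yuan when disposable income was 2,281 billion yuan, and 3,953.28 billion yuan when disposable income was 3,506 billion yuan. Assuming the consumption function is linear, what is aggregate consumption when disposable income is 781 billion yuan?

MPC = (3953.28 − 2875.28)/(3506 − 2281) = 1078/1225 = 0.88
a = 2875.28 − 0.88(2281) = 2875.28 − 2007.28 = 868
C = 868 + 0.88(781) = 868 + 687.28 = 1555.28

C = 1555.28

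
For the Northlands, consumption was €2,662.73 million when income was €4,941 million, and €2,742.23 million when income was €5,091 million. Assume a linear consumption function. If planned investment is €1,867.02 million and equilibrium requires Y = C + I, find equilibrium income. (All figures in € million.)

Y = 4066

MPC = (2742.23 − 2662.73)/(5091 − 4941) = 79.5/150 = 0.53
a = 2662.73 − 0.53(4941) = 44
Equilibrium: Y = 44 + 0.53Y + 1867.02
0.47Y = 1911.02, so Y = 1911.02/0.47 = 4066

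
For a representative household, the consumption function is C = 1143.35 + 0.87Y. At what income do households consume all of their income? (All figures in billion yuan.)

Y = 8795

At break-even, C = Y: 1143.35 + 0.87Y = Y
0.13Y = 1143.35, so Y = 1143.35/0.13 = 8795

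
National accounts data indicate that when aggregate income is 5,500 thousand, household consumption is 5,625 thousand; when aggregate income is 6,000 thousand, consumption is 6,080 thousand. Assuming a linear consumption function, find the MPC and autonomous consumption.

MPC = ΔC/ΔY = (6080 − 5625)/(6000 − 5500) = 455/500 = 0.91
a = C − MPC·Y = 5625 − 0.91(5500) = 5625 − 5005 = 620

MPC = 0.91; a = 620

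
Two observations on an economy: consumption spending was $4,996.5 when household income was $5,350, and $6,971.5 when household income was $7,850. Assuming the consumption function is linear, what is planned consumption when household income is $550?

MPC = (6971.5 − 4996.5)/(7850 − 5350) = 1975/2500 = 0.79
a = 4996.5 − 0.79(5350) = 4996.5 − 4226.5 = 770
C = 770 + 0.79(550) = 770 + 434.5 = 1204.5

C = 1204.5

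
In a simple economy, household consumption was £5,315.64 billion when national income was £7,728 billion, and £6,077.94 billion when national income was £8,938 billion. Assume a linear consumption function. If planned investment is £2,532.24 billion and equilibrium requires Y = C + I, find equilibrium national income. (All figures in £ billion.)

Y = 8052

MPC = (6077.94 − 5315.64)/(8938 − 7728) = 762.3/1210 = 0.63
a = 5315.64 − 0.63(7728) = 447
Equilibrium: Y = 447 + 0.63Y + 2532.24
0.37Y = 2979.24, so Y = 2979.24/0.37 = 8052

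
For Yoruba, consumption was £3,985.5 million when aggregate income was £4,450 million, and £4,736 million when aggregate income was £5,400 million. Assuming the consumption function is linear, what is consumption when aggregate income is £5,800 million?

C = 5052

MPC = (4736 − 3985.5)/(5400 − 4450) = 750.5/950 = 0.79
a = 3985.5 − 0.79(4450) = 3985.5 − 3515.5 = 470
C = 470 + 0.79(5800) = 470 + 4582 = 5052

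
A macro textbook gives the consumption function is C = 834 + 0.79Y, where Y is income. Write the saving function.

S = -834 + 0.21Y

S = Y − C = Y − (834 + 0.79Y) = -834 + (1 − 0.79)Y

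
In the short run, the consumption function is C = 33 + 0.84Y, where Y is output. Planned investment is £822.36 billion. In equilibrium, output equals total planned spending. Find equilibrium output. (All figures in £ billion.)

Y = C + I = 33 + 0.84Y + 822.36
Y − 0.84Y = 855.36
0.16Y = 855.36, so Y = 855.36/0.16 = 5346

Y = 5346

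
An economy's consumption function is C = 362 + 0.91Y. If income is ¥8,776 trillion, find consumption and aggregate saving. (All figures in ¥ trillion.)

C = 362 + 0.91(8776) = 362 + 7986.16 = 8348.16
S = Y − C = 8776 − 8348.16 = 427.84

C = 8348.16; S = 427.84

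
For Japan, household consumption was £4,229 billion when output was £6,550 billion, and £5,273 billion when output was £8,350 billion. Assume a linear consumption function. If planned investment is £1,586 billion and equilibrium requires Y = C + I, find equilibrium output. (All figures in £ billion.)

MPC = (5273 − 4229)/(8350 − 6550) = 1044/1800 = 0.58
a = 4229 − 0.58(6550) = 430
Equilibrium: Y = 430 + 0.58Y + 1586
0.42Y = 2016, so Y = 2016/0.42 = 4800

Y = 4800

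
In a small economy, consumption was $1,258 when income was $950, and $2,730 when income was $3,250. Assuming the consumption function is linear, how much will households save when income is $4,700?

S = 1042

MPC = (2730 − 1258)/(3250 − 950) = 1472/2300 = 0.64
a = 1258 − 0.64(950) = 1258 − 608 = 650
C = 650 + 0.64(4700) = 3658
S = 4700 − 3658 = 1042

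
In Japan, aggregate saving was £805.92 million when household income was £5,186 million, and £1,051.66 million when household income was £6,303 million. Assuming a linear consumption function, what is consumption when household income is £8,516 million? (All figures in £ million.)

C = 6977.48

MPS = ΔS/ΔY = (1051.66 − 805.92)/(6303 − 5186) = 245.74/1117 = 0.22
MPC = 1 − MPS = 0.78
Autonomous saving = 805.92 − 0.22(5186) = -335, so a = 335
C = 335 + 0.78(8516) = 335 + 6642.48 = 6977.48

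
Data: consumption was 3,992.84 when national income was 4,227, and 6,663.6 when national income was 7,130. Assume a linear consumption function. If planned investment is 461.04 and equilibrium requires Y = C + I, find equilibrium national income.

MPC = (6663.6 − 3992.84)/(7130 − 4227) = 2670.76/2903 = 0.92
a = 3992.84 − 0.92(4227) = 104
Equilibrium: Y = 104 + 0.92Y + 461.04
0.08Y = 565.04, so Y = 565.04/0.08 = 7063

Y = 7063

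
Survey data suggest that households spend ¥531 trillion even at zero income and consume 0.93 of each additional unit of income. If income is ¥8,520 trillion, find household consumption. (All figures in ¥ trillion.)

C = 531 + 0.93(8520) = 531 + 7923.6 = 8454.6

C = 8454.6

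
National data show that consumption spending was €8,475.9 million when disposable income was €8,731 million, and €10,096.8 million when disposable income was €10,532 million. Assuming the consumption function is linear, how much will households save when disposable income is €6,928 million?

MPC = (10096.8 − 8475.9)/(10532 − 8731) = 1620.9/1801 = 0.9
a = 8475.9 − 0.9(8731) = 8475.9 − 7857.9 = 618
C = 618 + 0.9(6928) = 6853.2
S = 6928 − 6853.2 = 74.8

S = 74.8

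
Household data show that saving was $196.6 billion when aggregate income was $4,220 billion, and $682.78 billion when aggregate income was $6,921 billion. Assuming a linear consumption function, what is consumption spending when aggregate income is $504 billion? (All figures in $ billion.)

MPS = ΔS/ΔY = (682.78 − 196.6)/(6921 − 4220) = 486.18/2701 = 0.18
MPC = 1 − MPS = 0.82
Autonomous saving = 196.6 − 0.18(4220) = -563, so a = 563
C = 563 + 0.82(504) = 563 + 413.28 = 976.28

C = 976.28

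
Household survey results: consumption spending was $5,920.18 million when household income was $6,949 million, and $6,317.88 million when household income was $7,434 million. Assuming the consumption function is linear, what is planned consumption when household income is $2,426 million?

MPC = (6317.88 − 5920.18)/(7434 − 6949) = 397.7/485 = 0.82
a = 5920.18 − 0.82(6949) = 5920.18 − 5698.18 = 222
C = 222 + 0.82(2426) = 222 + 1989.32 = 2211.32

C = 2211.32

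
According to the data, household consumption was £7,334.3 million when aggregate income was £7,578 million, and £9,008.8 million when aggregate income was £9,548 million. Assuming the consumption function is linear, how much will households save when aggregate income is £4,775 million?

S = -176.75

MPC = (9008.8 − 7334.3)/(9548 − 7578) = 1674.5/1970 = 0.85
a = 7334.3 − 0.85(7578) = 7334.3 − 6441.3 = 893
C = 893 + 0.85(4775) = 4951.75
S = 4775 − 4951.75 = -176.75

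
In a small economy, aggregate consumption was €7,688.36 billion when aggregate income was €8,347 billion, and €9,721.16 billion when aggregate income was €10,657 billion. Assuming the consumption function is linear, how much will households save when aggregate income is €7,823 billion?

S = 595.76

MPC = (9721.16 − 7688.36)/(10657 − 8347) = 2032.8/2310 = 0.88
a = 7688.36 − 0.88(8347) = 7688.36 − 7345.36 = 343
C = 343 + 0.88(7823) = 7227.24
S = 7823 − 7227.24 = 595.76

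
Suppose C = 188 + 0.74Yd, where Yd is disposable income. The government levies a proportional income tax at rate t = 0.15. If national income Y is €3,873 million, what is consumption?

C = 2624.117

Yd = (1 − 0.15)(3873) = 0.85(3873) = 3292.05
C = 188 + 0.74(3292.05) = 188 + 2436.117 = 2624.117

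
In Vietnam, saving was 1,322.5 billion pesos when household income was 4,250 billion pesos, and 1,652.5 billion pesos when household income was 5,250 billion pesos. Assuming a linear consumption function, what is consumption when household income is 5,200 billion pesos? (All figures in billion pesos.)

C = 3564

MPS = ΔS/ΔY = (1652.5 − 1322.5)/(5250 − 4250) = 330/1000 = 0.33
MPC = 1 − MPS = 0.67
Autonomous saving = 1322.5 − 0.33(4250) = -80, so a = 80
C = 80 + 0.67(5200) = 80 + 3484 = 3564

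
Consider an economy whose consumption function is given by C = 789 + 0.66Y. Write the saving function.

S = Y − C = Y − (789 + 0.66Y) = -789 + (1 − 0.66)Y

S = -789 + 0.34Y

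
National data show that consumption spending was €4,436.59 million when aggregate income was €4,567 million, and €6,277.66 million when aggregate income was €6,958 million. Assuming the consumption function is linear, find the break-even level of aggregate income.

MPC = (6277.66 − 4436.59)/(6958 − 4567) = 1841.07/2391 = 0.77
a = 4436.59 − 0.77(4567) = 4436.59 − 3516.59 = 920
Break-even: Y = a/(1−MPC) = 920/0.23 = 4000

Y = 4000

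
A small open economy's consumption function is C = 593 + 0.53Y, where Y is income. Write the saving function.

S = -593 + 0.47Y

S = Y − C = Y − (593 + 0.53Y) = -593 + (1 − 0.53)Y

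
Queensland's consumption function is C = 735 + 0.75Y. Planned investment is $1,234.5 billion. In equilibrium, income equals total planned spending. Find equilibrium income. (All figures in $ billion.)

Y = C + I = 735 + 0.75Y + 1234.5
Y − 0.75Y = 1969.5
0.25Y = 1969.5, so Y = 1969.5/0.25 = 7878

Y = 7878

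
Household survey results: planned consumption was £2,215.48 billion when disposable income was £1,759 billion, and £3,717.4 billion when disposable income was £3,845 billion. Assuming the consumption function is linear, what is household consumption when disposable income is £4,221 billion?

MPC = (3717.4 − 2215.48)/(3845 − 1759) = 1501.92/2086 = 0.72
a = 2215.48 − 0.72(1759) = 2215.48 − 1266.48 = 949
C = 949 + 0.72(4221) = 949 + 3039.12 = 3988.12

C = 3988.12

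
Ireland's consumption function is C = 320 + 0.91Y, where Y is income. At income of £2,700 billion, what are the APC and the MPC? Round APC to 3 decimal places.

MPC = 0.91 (the slope of the consumption function)
C = 320 + 0.91(2700) = 2777, so APC = 2777/2700 = 1.029

APC = 1.029; MPC = 0.91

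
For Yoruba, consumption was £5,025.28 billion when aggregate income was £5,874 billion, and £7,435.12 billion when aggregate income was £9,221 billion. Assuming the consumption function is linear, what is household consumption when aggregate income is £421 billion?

MPC = (7435.12 − 5025.28)/(9221 − 5874) = 2409.84/3347 = 0.72
a = 5025.28 − 0.72(5874) = 5025.28 − 4229.28 = 796
C = 796 + 0.72(421) = 796 + 303.12 = 1099.12

C = 1099.12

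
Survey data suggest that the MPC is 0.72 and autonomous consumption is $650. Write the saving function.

S = -650 + 0.28Y

S = Y − C = Y − (650 + 0.72Y) = -650 + (1 − 0.72)Y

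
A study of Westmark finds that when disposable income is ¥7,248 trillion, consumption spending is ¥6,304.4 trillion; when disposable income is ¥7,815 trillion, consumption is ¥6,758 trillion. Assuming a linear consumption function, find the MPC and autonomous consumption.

MPC = ΔC/ΔY = (6758 − 6304.4)/(7815 − 7248) = 453.6/567 = 0.8
a = C − MPC·Y = 6304.4 − 0.8(7248) = 6304.4 − 5798.4 = 506

MPC = 0.8; a = 506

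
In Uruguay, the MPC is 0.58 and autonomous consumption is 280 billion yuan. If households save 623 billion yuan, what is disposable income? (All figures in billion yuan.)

S = Y − C = -280 + 0.42Y
-280 + 0.42Y = 623, so 0.42Y = 903 and Y = 2150

Y = 2150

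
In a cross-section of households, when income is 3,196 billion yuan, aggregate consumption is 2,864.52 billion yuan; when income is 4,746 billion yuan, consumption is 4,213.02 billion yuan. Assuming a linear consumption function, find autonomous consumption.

MPC = ΔC/ΔY = (4213.02 − 2864.52)/(4746 − 3196) = 1348.5/1550 = 0.87
a = C − MPC·Y = 2864.52 − 0.87(3196) = 2864.52 − 2780.52 = 84

a = 84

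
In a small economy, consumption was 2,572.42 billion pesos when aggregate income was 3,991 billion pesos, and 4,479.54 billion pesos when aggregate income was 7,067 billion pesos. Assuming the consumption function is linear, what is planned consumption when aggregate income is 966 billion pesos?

C = 696.92

MPC = (4479.54 − 2572.42)/(7067 − 3991) = 1907.12/3076 = 0.62
a = 2572.42 − 0.62(3991) = 2572.42 − 2474.42 = 98
C = 98 + 0.62(966) = 98 + 598.92 = 696.92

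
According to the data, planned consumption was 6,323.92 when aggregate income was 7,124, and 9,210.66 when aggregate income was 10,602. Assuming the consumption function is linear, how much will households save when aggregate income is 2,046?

MPC = (9210.66 − 6323.92)/(10602 − 7124) = 2886.74/3478 = 0.83
a = 6323.92 − 0.83(7124) = 6323.92 − 5912.92 = 411
C = 411 + 0.83(2046) = 2109.18
S = 2046 − 2109.18 = -63.18

S = -63.18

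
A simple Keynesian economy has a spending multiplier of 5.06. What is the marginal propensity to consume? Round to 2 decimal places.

k = 1/(1 − MPC), so 1 − MPC = 1/k = 1/5.06 = 0.1976
MPC = 1 − 0.1976 = 0.80

MPC = 0.80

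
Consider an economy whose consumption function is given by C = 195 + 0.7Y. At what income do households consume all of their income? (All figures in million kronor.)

Y = 650

At break-even, C = Y: 195 + 0.7Y = Y
0.3Y = 195, so Y = 195/0.3 = 650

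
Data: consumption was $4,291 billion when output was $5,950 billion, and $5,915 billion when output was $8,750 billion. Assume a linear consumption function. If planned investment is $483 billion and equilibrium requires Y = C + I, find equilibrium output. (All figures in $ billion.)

MPC = (5915 − 4291)/(8750 − 5950) = 1624/2800 = 0.58
a = 4291 − 0.58(5950) = 840
Equilibrium: Y = 840 + 0.58Y + 483
0.42Y = 1323, so Y = 1323/0.42 = 3150

Y = 3150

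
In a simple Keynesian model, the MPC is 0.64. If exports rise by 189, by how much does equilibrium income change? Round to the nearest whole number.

ΔY ≈ 525

The multiplier is 1/(1 − MPC) = 1/0.36.
ΔY = 189/0.36 = 525.00 ≈ 525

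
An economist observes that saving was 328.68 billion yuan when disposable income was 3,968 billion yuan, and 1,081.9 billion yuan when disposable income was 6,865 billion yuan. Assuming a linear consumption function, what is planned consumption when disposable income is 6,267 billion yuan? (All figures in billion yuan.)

MPS = ΔS/ΔY = (1081.9 − 328.68)/(6865 − 3968) = 753.22/2897 = 0.26
MPC = 1 − MPS = 0.74
Autonomous saving = 328.68 − 0.26(3968) = -703, so a = 703
C = 703 + 0.74(6267) = 703 + 4637.58 = 5340.58

C = 5340.58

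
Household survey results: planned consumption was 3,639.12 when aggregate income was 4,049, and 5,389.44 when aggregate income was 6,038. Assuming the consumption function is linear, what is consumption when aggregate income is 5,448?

C = 4870.24

MPC = (5389.44 − 3639.12)/(6038 − 4049) = 1750.32/1989 = 0.88
a = 3639.12 − 0.88(4049) = 3639.12 − 3563.12 = 76
C = 76 + 0.88(5448) = 76 + 4794.24 = 4870.24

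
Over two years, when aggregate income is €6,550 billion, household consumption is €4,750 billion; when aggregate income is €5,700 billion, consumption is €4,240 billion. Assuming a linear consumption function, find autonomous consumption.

a = 820

MPC = ΔC/ΔY = (4750 − 4240)/(6550 − 5700) = 510/850 = 0.6
a = C − MPC·Y = 4240 − 0.6(5700) = 4240 − 3420 = 820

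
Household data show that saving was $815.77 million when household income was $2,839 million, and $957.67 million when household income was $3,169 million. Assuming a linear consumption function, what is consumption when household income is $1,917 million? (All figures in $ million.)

MPS = ΔS/ΔY = (957.67 − 815.77)/(3169 − 2839) = 141.9/330 = 0.43
MPC = 1 − MPS = 0.57
Autonomous saving = 815.77 − 0.43(2839) = -405, so a = 405
C = 405 + 0.57(1917) = 405 + 1092.69 = 1497.69

C = 1497.69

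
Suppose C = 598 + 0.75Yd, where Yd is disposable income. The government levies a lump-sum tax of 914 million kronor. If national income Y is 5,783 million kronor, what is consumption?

C = 4249.75

Yd = Y − T = 5783 − 914 = 4869
C = 598 + 0.75(4869) = 598 + 3651.75 = 4249.75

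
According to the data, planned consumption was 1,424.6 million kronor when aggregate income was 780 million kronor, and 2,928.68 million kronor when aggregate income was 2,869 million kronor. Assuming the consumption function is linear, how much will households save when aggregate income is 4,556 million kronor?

S = 412.68

MPC = (2928.68 − 1424.6)/(2869 − 780) = 1504.08/2089 = 0.72
a = 1424.6 − 0.72(780) = 1424.6 − 561.6 = 863
C = 863 + 0.72(4556) = 4143.32
S = 4556 − 4143.32 = 412.68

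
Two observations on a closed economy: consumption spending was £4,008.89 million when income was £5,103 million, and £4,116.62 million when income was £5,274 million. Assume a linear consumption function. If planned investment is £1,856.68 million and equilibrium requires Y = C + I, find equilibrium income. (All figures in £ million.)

Y = 7164

MPC = (4116.62 − 4008.89)/(5274 − 5103) = 107.73/171 = 0.63
a = 4008.89 − 0.63(5103) = 794
Equilibrium: Y = 794 + 0.63Y + 1856.68
0.37Y = 2650.68, so Y = 2650.68/0.37 = 7164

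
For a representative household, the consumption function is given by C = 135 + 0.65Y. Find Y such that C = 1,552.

135 + 0.65Y = 1552
0.65Y = 1417, so Y = 1417/0.65 = 2180

Y = 2180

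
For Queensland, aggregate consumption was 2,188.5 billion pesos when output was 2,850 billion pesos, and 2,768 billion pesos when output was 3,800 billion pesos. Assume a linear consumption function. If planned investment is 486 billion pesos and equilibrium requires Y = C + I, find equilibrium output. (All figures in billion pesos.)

Y = 2400

MPC = (2768 − 2188.5)/(3800 − 2850) = 579.5/950 = 0.61
a = 2188.5 − 0.61(2850) = 450
Equilibrium: Y = 450 + 0.61Y + 486
0.39Y = 936, so Y = 936/0.39 = 2400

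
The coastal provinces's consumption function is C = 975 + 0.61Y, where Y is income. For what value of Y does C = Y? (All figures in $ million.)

Y = 2500

At break-even, C = Y: 975 + 0.61Y = Y
0.39Y = 975, so Y = 975/0.39 = 2500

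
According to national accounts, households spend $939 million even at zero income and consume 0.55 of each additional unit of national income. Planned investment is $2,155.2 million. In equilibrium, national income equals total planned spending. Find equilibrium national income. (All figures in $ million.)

Y = C + I = 939 + 0.55Y + 2155.2
Y − 0.55Y = 3094.2
0.45Y = 3094.2, so Y = 3094.2/0.45 = 6876

Y = 6876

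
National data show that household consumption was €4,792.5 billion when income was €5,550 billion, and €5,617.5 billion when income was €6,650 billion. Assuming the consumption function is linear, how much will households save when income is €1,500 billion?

MPC = (5617.5 − 4792.5)/(6650 − 5550) = 825/1100 = 0.75
a = 4792.5 − 0.75(5550) = 4792.5 − 4162.5 = 630
C = 630 + 0.75(1500) = 1755
S = 1500 − 1755 = -255

S = -255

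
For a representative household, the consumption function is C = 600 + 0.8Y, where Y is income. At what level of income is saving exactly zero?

At break-even, C = Y: 600 + 0.8Y = Y
0.2Y = 600, so Y = 600/0.2 = 3000

Y = 3000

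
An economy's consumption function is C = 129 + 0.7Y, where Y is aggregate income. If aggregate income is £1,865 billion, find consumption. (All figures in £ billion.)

C = 129 + 0.7(1865) = 129 + 1305.5 = 1434.5

C = 1434.5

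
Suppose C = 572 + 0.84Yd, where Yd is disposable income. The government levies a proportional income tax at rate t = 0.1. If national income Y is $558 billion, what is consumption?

C = 993.848

Yd = (1 − 0.1)(558) = 0.9(558) = 502.2
C = 572 + 0.84(502.2) = 572 + 421.848 = 993.848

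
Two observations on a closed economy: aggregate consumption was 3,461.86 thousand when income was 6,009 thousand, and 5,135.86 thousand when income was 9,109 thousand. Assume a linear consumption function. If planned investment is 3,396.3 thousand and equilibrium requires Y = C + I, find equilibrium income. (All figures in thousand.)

Y = 7855

MPC = (5135.86 − 3461.86)/(9109 − 6009) = 1674/3100 = 0.54
a = 3461.86 − 0.54(6009) = 217
Equilibrium: Y = 217 + 0.54Y + 3396.3
0.46Y = 3613.3, so Y = 3613.3/0.46 = 7855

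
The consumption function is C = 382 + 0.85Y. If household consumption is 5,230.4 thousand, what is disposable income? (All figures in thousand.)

382 + 0.85Y = 5230.4
0.85Y = 4848.4, so Y = 4848.4/0.85 = 5704

Y = 5704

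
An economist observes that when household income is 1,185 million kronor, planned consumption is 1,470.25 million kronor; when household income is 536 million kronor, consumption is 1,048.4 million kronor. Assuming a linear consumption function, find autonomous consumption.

a = 700

MPC = ΔC/ΔY = (1470.25 − 1048.4)/(1185 − 536) = 421.85/649 = 0.65
a = C − MPC·Y = 1048.4 − 0.65(536) = 1048.4 − 348.4 = 700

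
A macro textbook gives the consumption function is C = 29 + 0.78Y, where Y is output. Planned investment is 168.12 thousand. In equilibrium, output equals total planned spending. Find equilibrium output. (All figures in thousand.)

Y = 896

Y = C + I = 29 + 0.78Y + 168.12
Y − 0.78Y = 197.12
0.22Y = 197.12, so Y = 197.12/0.22 = 896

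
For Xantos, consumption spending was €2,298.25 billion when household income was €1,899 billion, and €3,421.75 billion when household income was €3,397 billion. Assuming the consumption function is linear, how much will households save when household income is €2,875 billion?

S = -155.25

MPC = (3421.75 − 2298.25)/(3397 − 1899) = 1123.5/1498 = 0.75
a = 2298.25 − 0.75(1899) = 2298.25 − 1424.25 = 874
C = 874 + 0.75(2875) = 3030.25
S = 2875 − 3030.25 = -155.25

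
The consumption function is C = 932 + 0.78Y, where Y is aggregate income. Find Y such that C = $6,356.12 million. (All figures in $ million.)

932 + 0.78Y = 6356.12
0.78Y = 5424.12, so Y = 5424.12/0.78 = 6954

Y = 6954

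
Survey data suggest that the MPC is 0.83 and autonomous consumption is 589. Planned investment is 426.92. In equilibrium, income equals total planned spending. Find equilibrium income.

Y = 5976

Y = C + I = 589 + 0.83Y + 426.92
Y − 0.83Y = 1015.92
0.17Y = 1015.92, so Y = 1015.92/0.17 = 5976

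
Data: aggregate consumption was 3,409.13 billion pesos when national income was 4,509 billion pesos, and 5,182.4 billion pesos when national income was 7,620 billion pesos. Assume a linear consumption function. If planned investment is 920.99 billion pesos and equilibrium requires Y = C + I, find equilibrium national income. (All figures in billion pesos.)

MPC = (5182.4 − 3409.13)/(7620 − 4509) = 1773.27/3111 = 0.57
a = 3409.13 − 0.57(4509) = 839
Equilibrium: Y = 839 + 0.57Y + 920.99
0.43Y = 1759.99, so Y = 1759.99/0.43 = 4093

Y = 4093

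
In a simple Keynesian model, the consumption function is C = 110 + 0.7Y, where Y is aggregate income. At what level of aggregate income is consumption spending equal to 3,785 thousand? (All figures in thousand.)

110 + 0.7Y = 3785
0.7Y = 3675, so Y = 3675/0.7 = 5250

Y = 5250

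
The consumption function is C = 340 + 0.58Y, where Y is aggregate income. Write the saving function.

S = -340 + 0.42Y

S = Y − C = Y − (340 + 0.58Y) = -340 + (1 − 0.58)Y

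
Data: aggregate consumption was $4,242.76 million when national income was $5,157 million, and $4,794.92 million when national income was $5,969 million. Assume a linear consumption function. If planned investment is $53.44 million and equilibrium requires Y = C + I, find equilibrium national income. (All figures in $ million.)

Y = 2467

MPC = (4794.92 − 4242.76)/(5969 − 5157) = 552.16/812 = 0.68
a = 4242.76 − 0.68(5157) = 736
Equilibrium: Y = 736 + 0.68Y + 53.44
0.32Y = 789.44, so Y = 789.44/0.32 = 2467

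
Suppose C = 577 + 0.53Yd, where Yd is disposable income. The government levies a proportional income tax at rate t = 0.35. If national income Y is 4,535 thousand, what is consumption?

Yd = (1 − 0.35)(4535) = 0.65(4535) = 2947.75
C = 577 + 0.53(2947.75) = 577 + 1562.3075 = 2139.3075

C = 2139.3075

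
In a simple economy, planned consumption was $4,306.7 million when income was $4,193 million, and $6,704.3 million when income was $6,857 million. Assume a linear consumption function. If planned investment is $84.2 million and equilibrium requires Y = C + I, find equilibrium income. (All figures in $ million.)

Y = 6172

MPC = (6704.3 − 4306.7)/(6857 − 4193) = 2397.6/2664 = 0.9
a = 4306.7 − 0.9(4193) = 533
Equilibrium: Y = 533 + 0.9Y + 84.2
0.1Y = 617.2, so Y = 617.2/0.1 = 6172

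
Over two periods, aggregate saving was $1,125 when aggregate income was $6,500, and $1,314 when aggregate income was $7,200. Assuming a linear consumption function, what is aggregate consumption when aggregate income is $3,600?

C = 3258

MPS = ΔS/ΔY = (1314 − 1125)/(7200 − 6500) = 189/700 = 0.27
MPC = 1 − MPS = 0.73
Autonomous saving = 1125 − 0.27(6500) = -630, so a = 630
C = 630 + 0.73(3600) = 630 + 2628 = 3258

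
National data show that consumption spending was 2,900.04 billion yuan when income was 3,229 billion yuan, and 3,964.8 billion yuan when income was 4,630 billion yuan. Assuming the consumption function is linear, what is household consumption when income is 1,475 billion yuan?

C = 1567

MPC = (3964.8 − 2900.04)/(4630 − 3229) = 1064.76/1401 = 0.76
a = 2900.04 − 0.76(3229) = 2900.04 − 2454.04 = 446
C = 446 + 0.76(1475) = 446 + 1121 = 1567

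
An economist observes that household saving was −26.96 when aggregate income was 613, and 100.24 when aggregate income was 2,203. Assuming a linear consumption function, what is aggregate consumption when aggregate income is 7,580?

MPS = ΔS/ΔY = (100.24 − (-26.96))/(2203 − 613) = 127.2/1590 = 0.08
MPC = 1 − MPS = 0.92
Autonomous saving = -26.96 − 0.08(613) = -76, so a = 76
C = 76 + 0.92(7580) = 76 + 6973.6 = 7049.6

C = 7049.6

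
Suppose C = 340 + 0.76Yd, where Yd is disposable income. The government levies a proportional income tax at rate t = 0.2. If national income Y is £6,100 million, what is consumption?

C = 4048.8

Yd = (1 − 0.2)(6100) = 0.8(6100) = 4880
C = 340 + 0.76(4880) = 340 + 3708.8 = 4048.8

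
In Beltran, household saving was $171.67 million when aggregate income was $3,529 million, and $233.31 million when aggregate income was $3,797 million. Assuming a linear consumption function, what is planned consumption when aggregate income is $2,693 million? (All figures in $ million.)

C = 2713.61

MPS = ΔS/ΔY = (233.31 − 171.67)/(3797 − 3529) = 61.64/268 = 0.23
MPC = 1 − MPS = 0.77
Autonomous saving = 171.67 − 0.23(3529) = -640, so a = 640
C = 640 + 0.77(2693) = 640 + 2073.61 = 2713.61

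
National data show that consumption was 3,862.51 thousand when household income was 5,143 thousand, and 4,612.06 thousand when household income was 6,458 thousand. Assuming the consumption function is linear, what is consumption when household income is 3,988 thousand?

MPC = (4612.06 − 3862.51)/(6458 − 5143) = 749.55/1315 = 0.57
a = 3862.51 − 0.57(5143) = 3862.51 − 2931.51 = 931
C = 931 + 0.57(3988) = 931 + 2273.16 = 3204.16

C = 3204.16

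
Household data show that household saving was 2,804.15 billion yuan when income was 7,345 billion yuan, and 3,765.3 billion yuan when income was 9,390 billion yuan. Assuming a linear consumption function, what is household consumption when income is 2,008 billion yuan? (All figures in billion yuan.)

C = 1712.24

MPS = ΔS/ΔY = (3765.3 − 2804.15)/(9390 − 7345) = 961.15/2045 = 0.47
MPC = 1 − MPS = 0.53
Autonomous saving = 2804.15 − 0.47(7345) = -648, so a = 648
C = 648 + 0.53(2008) = 648 + 1064.24 = 1712.24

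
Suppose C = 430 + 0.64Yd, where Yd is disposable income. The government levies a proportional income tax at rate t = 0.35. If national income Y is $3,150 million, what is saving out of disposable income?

S = 307.1

Yd = (1 − 0.35)(3150) = 0.65(3150) = 2047.5
C = 430 + 0.64(2047.5) = 430 + 1310.4 = 1740.4
S = Yd − C = 2047.5 − 1740.4 = 307.1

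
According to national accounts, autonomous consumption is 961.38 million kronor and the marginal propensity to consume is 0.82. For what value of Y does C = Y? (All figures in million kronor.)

At break-even, C = Y: 961.38 + 0.82Y = Y
0.18Y = 961.38, so Y = 961.38/0.18 = 5341

Y = 5341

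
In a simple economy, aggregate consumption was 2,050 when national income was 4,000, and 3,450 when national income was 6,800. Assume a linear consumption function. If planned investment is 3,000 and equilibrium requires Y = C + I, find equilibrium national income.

MPC = (3450 − 2050)/(6800 − 4000) = 1400/2800 = 0.5
a = 2050 − 0.5(4000) = 50
Equilibrium: Y = 50 + 0.5Y + 3000
0.5Y = 3050, so Y = 3050/0.5 = 6100

Y = 6100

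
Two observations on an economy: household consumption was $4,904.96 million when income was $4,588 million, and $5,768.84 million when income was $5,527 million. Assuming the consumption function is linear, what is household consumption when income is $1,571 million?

MPC = (5768.84 − 4904.96)/(5527 − 4588) = 863.88/939 = 0.92
a = 4904.96 − 0.92(4588) = 4904.96 − 4220.96 = 684
C = 684 + 0.92(1571) = 684 + 1445.32 = 2129.32

C = 2129.32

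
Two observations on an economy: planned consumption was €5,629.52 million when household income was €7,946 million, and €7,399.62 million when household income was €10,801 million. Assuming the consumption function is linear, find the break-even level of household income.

MPC = (7399.62 − 5629.52)/(10801 − 7946) = 1770.1/2855 = 0.62
a = 5629.52 − 0.62(7946) = 5629.52 − 4926.52 = 703
Break-even: Y = a/(1−MPC) = 703/0.38 = 1850

Y = 1850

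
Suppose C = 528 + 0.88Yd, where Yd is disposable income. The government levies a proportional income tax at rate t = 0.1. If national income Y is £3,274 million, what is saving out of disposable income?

S = -174.408

Yd = (1 − 0.1)(3274) = 0.9(3274) = 2946.6
C = 528 + 0.88(2946.6) = 528 + 2593.008 = 3121.008
S = Yd − C = 2946.6 − 3121.008 = -174.408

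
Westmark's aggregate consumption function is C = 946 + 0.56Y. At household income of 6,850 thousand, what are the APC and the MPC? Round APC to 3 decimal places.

APC = 0.698; MPC = 0.56

MPC = 0.56 (the slope of the consumption function)
C = 946 + 0.56(6850) = 4782, so APC = 4782/6850 = 0.698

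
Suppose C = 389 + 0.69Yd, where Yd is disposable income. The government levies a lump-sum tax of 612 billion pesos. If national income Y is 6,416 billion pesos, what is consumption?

C = 4393.76

Yd = Y − T = 6416 − 612 = 5804
C = 389 + 0.69(5804) = 389 + 4004.76 = 4393.76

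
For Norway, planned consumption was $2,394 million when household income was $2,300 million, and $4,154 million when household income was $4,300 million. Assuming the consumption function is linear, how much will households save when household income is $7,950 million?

MPC = (4154 − 2394)/(4300 − 2300) = 1760/2000 = 0.88
a = 2394 − 0.88(2300) = 2394 − 2024 = 370
C = 370 + 0.88(7950) = 7366
S = 7950 − 7366 = 584

S = 584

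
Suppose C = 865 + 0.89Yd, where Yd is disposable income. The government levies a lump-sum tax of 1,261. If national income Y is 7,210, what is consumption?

Yd = Y − T = 7210 − 1261 = 5949
C = 865 + 0.89(5949) = 865 + 5294.61 = 6159.61

C = 6159.61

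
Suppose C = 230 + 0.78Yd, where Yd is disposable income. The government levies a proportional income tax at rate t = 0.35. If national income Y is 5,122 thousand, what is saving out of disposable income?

Yd = (1 − 0.35)(5122) = 0.65(5122) = 3329.3
C = 230 + 0.78(3329.3) = 230 + 2596.854 = 2826.854
S = Yd − C = 3329.3 − 2826.854 = 502.446

S = 502.446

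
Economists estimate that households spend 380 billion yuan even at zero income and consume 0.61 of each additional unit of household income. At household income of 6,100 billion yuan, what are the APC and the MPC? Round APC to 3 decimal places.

MPC = 0.61 (the slope of the consumption function)
C = 380 + 0.61(6100) = 4101, so APC = 4101/6100 = 0.672

APC = 0.672; MPC = 0.61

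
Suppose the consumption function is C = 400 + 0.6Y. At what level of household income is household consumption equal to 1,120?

400 + 0.6Y = 1120
0.6Y = 720, so Y = 720/0.6 = 1200

Y = 1200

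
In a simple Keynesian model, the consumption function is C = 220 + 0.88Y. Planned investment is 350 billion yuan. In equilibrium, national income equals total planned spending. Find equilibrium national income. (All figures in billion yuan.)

Y = C + I = 220 + 0.88Y + 350
Y − 0.88Y = 570
0.12Y = 570, so Y = 570/0.12 = 4750

Y = 4750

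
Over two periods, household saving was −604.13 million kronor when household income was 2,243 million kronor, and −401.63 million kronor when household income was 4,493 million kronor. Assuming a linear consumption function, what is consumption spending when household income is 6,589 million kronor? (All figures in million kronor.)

C = 6801.99

MPS = ΔS/ΔY = (-401.63 − (-604.13))/(4493 − 2243) = 202.5/2250 = 0.09
MPC = 1 − MPS = 0.91
Autonomous saving = -604.13 − 0.09(2243) = -806, so a = 806
C = 806 + 0.91(6589) = 806 + 5995.99 = 6801.99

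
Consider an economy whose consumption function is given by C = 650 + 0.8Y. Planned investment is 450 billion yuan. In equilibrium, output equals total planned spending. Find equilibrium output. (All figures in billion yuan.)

Y = C + I = 650 + 0.8Y + 450
Y − 0.8Y = 1100
0.2Y = 1100, so Y = 1100/0.2 = 5500

Y = 5500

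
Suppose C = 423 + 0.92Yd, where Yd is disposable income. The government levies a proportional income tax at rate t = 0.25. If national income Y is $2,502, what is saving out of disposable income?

S = -272.88

Yd = (1 − 0.25)(2502) = 0.75(2502) = 1876.5
C = 423 + 0.92(1876.5) = 423 + 1726.38 = 2149.38
S = Yd − C = 1876.5 − 2149.38 = -272.88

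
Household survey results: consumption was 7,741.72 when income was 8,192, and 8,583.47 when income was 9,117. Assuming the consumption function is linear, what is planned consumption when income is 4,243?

MPC = (8583.47 − 7741.72)/(9117 − 8192) = 841.75/925 = 0.91
a = 7741.72 − 0.91(8192) = 7741.72 − 7454.72 = 287
C = 287 + 0.91(4243) = 287 + 3861.13 = 4148.13

C = 4148.13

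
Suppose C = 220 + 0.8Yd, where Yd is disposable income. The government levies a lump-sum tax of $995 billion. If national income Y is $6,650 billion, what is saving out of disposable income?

Yd = Y − T = 6650 − 995 = 5655
C = 220 + 0.8(5655) = 220 + 4524 = 4744
S = Yd − C = 5655 − 4744 = 911

S = 911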